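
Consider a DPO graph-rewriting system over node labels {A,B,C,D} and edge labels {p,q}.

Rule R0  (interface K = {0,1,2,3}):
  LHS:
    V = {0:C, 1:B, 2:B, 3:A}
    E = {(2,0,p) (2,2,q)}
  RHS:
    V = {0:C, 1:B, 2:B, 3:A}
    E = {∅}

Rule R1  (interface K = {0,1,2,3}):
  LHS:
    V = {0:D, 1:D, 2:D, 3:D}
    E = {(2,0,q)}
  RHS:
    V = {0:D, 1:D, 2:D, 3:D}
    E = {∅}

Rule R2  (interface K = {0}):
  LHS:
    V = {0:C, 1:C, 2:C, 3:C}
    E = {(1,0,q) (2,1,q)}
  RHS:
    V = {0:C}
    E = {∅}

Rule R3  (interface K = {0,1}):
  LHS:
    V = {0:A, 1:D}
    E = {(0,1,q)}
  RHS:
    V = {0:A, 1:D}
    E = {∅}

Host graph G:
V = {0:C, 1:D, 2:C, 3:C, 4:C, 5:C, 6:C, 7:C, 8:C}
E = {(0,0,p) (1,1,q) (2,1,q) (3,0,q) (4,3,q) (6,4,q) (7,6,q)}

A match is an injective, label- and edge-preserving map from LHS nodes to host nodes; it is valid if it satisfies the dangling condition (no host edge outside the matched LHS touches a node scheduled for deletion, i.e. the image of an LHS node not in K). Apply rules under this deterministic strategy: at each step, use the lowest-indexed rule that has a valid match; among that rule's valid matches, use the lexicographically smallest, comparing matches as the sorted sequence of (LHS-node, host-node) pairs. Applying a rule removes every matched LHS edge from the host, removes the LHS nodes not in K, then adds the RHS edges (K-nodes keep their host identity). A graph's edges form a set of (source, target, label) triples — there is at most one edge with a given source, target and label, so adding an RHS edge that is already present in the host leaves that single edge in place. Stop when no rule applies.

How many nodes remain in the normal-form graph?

start.  V:9 E:7  edges: 0-p->0 1-q->1 2-q->1 3-q->0 4-q->3 6-q->4 7-q->6
1. fire R2 via {0↦4, 1↦6, 2↦7, 3↦5}  →  V:6 E:5  edges: 0-p->0 1-q->1 2-q->1 3-q->0 4-q->3
2. fire R2 via {0↦0, 1↦3, 2↦4, 3↦8}  →  V:3 E:3  edges: 0-p->0 1-q->1 2-q->1
final graph: no rule applies after step 2
NF nodes: {0:C, 1:D, 2:C}

Answer: 3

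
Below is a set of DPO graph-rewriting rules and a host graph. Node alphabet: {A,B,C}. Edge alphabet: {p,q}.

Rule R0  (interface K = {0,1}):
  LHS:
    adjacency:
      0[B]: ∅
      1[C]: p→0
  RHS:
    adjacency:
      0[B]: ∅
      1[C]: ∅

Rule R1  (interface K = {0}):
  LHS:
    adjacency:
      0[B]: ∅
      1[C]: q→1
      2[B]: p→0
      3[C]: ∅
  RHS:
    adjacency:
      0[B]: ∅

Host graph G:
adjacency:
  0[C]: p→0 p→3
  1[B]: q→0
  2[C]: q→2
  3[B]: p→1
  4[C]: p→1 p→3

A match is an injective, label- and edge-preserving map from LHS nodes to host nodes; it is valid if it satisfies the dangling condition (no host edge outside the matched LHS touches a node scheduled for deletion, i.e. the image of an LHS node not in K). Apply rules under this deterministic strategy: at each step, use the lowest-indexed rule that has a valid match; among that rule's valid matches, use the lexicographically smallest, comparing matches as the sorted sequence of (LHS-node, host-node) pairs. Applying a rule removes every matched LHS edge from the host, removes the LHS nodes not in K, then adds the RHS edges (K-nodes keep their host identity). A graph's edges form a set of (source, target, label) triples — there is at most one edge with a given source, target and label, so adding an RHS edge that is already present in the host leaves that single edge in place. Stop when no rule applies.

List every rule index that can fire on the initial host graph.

Answer: [R0]

Rewrite trace:
R0: 3 valid matches — {0↦1, 1↦4}, {0↦3, 1↦0}, {0↦3, 1↦4}
R1: no valid match — 2 raw matches, all fail dangling condition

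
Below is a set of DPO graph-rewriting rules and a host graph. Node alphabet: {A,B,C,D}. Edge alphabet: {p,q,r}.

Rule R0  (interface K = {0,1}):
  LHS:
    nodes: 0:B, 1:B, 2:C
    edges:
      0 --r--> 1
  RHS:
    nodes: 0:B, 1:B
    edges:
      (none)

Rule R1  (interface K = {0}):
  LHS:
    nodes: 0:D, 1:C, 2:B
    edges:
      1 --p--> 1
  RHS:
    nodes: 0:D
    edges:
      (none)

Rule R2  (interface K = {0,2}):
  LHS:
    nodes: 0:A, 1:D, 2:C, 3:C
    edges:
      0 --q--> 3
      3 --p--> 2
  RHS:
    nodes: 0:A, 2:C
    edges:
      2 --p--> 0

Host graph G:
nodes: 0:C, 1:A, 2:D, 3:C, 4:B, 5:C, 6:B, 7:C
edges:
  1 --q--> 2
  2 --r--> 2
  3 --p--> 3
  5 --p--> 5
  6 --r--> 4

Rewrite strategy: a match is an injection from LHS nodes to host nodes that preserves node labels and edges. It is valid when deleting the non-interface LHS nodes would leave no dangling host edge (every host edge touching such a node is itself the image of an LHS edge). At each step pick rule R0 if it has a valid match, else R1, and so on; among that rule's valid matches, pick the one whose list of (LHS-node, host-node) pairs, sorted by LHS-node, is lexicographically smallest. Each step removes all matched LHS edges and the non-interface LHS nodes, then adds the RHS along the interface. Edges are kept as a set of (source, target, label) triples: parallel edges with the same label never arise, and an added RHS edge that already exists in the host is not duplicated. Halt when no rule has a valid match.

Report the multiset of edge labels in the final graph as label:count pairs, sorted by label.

start.  V:8 E:5  edges: 1-q->2 2-r->2 3-p->3 5-p->5 6-r->4
1. fire R0 via {0↦6, 1↦4, 2↦0}  →  V:7 E:4  edges: 1-q->2 2-r->2 3-p->3 5-p->5
2. fire R1 via {0↦2, 1↦3, 2↦4}  →  V:5 E:3  edges: 1-q->2 2-r->2 5-p->5
3. fire R1 via {0↦2, 1↦5, 2↦6}  →  V:3 E:2  edges: 1-q->2 2-r->2
normal form: no rule applies after step 3
NF edges: [(1, 2, 'q'), (2, 2, 'r')]

Answer: q:1 r:1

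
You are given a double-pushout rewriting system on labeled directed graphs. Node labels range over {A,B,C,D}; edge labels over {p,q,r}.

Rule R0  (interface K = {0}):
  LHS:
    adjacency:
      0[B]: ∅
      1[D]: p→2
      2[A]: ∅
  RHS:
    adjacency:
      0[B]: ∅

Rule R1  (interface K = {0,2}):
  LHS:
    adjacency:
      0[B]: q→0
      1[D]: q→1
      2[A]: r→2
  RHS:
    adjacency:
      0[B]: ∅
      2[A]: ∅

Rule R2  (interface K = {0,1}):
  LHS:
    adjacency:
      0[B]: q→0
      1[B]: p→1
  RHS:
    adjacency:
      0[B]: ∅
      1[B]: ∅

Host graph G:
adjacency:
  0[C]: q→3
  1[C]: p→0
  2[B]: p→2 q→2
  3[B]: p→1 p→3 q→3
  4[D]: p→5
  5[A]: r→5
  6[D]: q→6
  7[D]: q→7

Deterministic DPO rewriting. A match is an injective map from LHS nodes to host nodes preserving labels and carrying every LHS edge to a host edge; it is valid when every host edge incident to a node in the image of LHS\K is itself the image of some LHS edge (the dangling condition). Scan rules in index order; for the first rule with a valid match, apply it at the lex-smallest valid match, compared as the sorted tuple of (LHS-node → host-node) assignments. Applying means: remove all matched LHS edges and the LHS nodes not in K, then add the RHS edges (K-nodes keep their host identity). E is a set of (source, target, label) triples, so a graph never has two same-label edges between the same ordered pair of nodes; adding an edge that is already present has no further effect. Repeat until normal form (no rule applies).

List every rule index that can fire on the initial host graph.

Answer: [R1,R2]

Rewrite trace:
R0: no valid match — 2 raw matches, all fail dangling condition
R1: 4 valid matches — {0↦2, 1↦6, 2↦5}, {0↦2, 1↦7, 2↦5}, {0↦3, 1↦6, 2↦5} (+1 more)
R2: 2 valid matches — {0↦2, 1↦3}, {0↦3, 1↦2}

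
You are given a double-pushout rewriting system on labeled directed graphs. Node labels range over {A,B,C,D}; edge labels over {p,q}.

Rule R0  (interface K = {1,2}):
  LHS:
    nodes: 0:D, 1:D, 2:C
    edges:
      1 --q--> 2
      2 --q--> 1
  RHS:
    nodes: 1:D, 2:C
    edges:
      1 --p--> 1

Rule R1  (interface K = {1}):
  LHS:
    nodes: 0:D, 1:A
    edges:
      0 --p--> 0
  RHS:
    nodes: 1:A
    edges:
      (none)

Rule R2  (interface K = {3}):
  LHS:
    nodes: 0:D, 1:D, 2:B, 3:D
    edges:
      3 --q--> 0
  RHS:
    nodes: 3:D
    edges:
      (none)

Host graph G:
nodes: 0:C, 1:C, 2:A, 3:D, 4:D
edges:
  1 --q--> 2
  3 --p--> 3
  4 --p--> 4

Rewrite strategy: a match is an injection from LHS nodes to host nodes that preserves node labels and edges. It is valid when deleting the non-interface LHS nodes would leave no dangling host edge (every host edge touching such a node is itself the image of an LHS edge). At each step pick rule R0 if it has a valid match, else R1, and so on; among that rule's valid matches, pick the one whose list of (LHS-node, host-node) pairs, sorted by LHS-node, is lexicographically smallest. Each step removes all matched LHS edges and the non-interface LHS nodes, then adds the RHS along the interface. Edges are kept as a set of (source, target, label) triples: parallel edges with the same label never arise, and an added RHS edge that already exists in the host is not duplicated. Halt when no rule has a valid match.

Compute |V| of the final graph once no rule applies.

start.  V:5 E:3  edges: 1-q->2 3-p->3 4-p->4
1. fire R1 via {0↦3, 1↦2}  →  V:4 E:2  edges: 1-q->2 4-p->4
2. fire R1 via {0↦4, 1↦2}  →  V:3 E:1  edges: 1-q->2
halt: no rule applies after step 2
NF nodes: {0:C, 1:C, 2:A}

Answer: 3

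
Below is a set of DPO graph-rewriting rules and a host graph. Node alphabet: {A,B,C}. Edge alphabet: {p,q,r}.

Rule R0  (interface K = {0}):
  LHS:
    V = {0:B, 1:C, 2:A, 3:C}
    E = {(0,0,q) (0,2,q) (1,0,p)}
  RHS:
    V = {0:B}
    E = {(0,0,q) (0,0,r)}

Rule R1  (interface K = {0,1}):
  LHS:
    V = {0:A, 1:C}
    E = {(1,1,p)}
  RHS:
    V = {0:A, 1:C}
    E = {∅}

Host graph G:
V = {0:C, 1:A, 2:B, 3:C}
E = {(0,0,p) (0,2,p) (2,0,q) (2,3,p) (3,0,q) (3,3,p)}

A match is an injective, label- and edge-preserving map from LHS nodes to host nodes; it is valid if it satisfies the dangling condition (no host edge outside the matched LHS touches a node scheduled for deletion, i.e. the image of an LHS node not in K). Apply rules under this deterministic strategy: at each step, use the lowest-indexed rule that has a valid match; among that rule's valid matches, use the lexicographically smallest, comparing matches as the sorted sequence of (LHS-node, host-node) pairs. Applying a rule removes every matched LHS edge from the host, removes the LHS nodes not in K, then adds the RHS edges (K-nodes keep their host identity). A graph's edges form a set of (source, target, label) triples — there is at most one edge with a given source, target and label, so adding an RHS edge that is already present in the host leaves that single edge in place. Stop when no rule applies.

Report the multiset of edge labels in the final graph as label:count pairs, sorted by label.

Answer: p:2 q:2

Steps:
initial: |V|=4 |E|=6  E = 0-p->0 0-p->2 2-q->0 2-p->3 3-q->0 3-p->3
step 1: apply R1 at {0↦1, 1↦0}  → |V|=4 |E|=5  E = 0-p->2 2-q->0 2-p->3 3-q->0 3-p->3
step 2: apply R1 at {0↦1, 1↦3}  → |V|=4 |E|=4  E = 0-p->2 2-q->0 2-p->3 3-q->0
normal form: no rule applies after step 2
NF edges: [(0, 2, 'p'), (2, 0, 'q'), (2, 3, 'p'), (3, 0, 'q')]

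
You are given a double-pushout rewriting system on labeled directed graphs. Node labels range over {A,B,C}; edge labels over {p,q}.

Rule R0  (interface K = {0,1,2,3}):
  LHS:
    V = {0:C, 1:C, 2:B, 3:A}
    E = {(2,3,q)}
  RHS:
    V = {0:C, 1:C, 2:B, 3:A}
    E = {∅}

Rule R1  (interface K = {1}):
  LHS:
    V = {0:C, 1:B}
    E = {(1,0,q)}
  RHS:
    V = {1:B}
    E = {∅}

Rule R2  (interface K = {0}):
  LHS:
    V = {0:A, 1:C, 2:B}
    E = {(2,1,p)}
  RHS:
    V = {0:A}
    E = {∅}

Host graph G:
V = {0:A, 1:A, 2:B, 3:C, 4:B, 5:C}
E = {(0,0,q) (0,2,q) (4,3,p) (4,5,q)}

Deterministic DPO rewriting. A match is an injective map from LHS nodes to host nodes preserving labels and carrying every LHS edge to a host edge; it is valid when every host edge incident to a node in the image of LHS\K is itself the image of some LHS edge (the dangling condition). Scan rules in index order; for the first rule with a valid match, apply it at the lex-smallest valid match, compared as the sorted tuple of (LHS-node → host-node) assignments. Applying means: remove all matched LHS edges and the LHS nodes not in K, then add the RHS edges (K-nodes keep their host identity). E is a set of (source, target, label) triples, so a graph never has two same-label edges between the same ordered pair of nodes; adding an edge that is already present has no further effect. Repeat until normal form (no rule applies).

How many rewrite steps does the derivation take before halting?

Answer: 2

Derivation:
[0] host  ⇒  6 nodes, 4 edges  {0-q->0 0-q->2 4-p->3 4-q->5}
[1] R1 @ {0↦5, 1↦4}  ⇒  5 nodes, 3 edges  {0-q->0 0-q->2 4-p->3}
[2] R2 @ {0↦0, 1↦3, 2↦4}  ⇒  3 nodes, 2 edges  {0-q->0 0-q->2}
final graph: no rule applies after step 2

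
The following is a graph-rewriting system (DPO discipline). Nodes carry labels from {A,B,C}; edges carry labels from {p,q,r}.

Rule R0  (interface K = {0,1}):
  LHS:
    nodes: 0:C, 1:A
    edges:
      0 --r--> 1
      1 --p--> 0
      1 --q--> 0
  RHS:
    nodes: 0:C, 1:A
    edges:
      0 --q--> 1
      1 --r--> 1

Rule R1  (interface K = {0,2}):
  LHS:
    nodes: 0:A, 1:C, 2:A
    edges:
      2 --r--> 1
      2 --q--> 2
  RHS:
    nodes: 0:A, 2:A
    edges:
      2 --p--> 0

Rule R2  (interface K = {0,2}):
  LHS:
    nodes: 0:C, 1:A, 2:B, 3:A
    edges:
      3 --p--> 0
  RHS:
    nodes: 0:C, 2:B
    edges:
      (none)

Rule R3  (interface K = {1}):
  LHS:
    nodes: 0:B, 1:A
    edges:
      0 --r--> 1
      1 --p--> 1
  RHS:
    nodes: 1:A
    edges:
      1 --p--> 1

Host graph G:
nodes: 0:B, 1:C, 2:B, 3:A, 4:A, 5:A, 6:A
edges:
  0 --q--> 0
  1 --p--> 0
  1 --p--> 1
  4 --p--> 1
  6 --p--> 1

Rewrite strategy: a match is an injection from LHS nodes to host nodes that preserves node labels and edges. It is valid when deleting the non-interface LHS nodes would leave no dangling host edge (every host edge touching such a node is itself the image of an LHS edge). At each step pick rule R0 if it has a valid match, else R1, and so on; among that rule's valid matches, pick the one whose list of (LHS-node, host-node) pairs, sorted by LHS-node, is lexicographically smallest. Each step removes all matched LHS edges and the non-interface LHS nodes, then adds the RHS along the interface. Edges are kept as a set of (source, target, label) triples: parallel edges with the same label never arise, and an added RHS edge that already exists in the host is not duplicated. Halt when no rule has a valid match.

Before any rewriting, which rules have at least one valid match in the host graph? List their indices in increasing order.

R0: no valid match — LHS pattern not found
R1: no valid match — LHS pattern not found
R2: 8 valid matches — {0↦1, 1↦3, 2↦0, 3↦4}, {0↦1, 1↦3, 2↦0, 3↦6}, {0↦1, 1↦3, 2↦2, 3↦4} (+5 more)
R3: no valid match — LHS pattern not found

Answer: [R2]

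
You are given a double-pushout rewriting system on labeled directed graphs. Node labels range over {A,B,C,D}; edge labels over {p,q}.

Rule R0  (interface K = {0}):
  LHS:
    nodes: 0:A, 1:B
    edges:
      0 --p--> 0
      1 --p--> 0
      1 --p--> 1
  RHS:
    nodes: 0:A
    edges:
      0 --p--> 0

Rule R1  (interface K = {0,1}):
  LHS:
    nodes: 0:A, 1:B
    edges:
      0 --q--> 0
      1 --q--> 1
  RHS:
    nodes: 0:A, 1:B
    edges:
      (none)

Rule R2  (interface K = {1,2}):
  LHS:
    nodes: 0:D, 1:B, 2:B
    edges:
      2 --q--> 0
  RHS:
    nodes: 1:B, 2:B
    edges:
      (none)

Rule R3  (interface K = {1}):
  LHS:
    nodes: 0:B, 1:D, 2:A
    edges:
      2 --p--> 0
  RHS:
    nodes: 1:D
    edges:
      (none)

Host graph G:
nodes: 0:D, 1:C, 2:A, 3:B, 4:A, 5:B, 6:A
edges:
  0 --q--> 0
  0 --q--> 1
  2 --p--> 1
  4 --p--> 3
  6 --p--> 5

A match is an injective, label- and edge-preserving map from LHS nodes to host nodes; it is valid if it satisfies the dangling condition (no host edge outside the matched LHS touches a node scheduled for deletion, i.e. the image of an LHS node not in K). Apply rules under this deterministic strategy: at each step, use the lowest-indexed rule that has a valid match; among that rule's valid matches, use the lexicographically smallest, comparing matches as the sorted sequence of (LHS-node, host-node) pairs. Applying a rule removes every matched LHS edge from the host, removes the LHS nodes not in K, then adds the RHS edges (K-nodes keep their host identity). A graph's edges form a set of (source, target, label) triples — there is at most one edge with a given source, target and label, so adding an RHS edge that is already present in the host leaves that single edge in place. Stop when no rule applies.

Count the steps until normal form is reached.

start.  V:7 E:5  edges: 0-q->0 0-q->1 2-p->1 4-p->3 6-p->5
1. fire R3 via {0↦3, 1↦0, 2↦4}  →  V:5 E:4  edges: 0-q->0 0-q->1 2-p->1 6-p->5
2. fire R3 via {0↦5, 1↦0, 2↦6}  →  V:3 E:3  edges: 0-q->0 0-q->1 2-p->1
halt: no rule applies after step 2

Answer: 2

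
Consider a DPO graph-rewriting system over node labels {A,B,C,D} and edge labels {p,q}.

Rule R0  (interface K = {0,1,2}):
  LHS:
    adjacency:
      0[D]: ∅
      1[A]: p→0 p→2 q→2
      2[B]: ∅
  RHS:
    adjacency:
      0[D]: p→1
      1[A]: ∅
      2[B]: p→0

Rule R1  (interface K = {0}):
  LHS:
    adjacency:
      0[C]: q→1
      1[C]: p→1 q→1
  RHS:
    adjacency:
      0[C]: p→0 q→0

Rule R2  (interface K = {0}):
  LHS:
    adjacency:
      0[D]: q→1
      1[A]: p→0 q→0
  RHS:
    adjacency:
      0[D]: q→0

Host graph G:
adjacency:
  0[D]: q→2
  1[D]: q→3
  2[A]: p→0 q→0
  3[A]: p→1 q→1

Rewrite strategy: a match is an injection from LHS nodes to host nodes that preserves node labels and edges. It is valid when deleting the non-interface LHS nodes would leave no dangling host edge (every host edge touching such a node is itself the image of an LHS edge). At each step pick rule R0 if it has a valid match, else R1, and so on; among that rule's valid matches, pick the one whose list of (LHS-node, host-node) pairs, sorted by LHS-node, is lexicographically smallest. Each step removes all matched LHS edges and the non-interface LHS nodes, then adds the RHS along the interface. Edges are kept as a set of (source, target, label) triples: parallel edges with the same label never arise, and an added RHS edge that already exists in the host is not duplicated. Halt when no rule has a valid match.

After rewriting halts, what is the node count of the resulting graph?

Answer: 2

Rewrite trace:
[0] host  ⇒  4 nodes, 6 edges  {0-q->2 1-q->3 2-p->0 2-q->0 3-p->1 3-q->1}
[1] R2 @ {0↦0, 1↦2}  ⇒  3 nodes, 4 edges  {0-q->0 1-q->3 3-p->1 3-q->1}
[2] R2 @ {0↦1, 1↦3}  ⇒  2 nodes, 2 edges  {0-q->0 1-q->1}
halt: no rule applies after step 2
NF nodes: {0:D, 1:D}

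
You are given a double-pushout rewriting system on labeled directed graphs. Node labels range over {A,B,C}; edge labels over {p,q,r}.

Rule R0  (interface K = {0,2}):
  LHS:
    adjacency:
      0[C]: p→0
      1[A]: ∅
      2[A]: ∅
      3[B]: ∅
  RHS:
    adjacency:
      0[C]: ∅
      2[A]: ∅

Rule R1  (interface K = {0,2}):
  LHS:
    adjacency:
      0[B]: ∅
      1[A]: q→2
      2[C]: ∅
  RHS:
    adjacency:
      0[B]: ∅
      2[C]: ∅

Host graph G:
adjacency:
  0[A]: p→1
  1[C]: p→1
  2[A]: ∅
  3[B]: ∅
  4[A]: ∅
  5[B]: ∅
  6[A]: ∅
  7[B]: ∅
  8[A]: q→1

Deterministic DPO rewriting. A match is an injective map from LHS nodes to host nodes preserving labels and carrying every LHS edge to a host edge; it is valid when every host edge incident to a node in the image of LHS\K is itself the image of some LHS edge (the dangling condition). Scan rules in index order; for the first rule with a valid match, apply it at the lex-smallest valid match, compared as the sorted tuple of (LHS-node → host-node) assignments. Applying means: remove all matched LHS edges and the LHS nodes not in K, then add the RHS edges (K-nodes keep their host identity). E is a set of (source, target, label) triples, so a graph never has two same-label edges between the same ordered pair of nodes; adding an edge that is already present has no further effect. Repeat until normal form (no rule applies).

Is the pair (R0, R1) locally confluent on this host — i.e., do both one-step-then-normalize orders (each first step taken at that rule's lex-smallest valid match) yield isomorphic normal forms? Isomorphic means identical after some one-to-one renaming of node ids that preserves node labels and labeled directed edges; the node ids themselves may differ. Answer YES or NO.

Answer: YES

Steps:
branch R0-first: apply at {0↦1, 1↦2, 2↦0, 3↦3} → |E|=2, then 1 more step(s) → NF |V|=6 |E|=1 V={0:A, 1:C, 4:A, 5:B, 6:A, 7:B} E=0-p->1
branch R1-first: apply at {0↦3, 1↦8, 2↦1} → |E|=2, then 1 more step(s) → NF |V|=6 |E|=1 V={0:A, 1:C, 4:A, 5:B, 6:A, 7:B} E=0-p->1
graphs isomorphic (equal up to label-preserving node renaming)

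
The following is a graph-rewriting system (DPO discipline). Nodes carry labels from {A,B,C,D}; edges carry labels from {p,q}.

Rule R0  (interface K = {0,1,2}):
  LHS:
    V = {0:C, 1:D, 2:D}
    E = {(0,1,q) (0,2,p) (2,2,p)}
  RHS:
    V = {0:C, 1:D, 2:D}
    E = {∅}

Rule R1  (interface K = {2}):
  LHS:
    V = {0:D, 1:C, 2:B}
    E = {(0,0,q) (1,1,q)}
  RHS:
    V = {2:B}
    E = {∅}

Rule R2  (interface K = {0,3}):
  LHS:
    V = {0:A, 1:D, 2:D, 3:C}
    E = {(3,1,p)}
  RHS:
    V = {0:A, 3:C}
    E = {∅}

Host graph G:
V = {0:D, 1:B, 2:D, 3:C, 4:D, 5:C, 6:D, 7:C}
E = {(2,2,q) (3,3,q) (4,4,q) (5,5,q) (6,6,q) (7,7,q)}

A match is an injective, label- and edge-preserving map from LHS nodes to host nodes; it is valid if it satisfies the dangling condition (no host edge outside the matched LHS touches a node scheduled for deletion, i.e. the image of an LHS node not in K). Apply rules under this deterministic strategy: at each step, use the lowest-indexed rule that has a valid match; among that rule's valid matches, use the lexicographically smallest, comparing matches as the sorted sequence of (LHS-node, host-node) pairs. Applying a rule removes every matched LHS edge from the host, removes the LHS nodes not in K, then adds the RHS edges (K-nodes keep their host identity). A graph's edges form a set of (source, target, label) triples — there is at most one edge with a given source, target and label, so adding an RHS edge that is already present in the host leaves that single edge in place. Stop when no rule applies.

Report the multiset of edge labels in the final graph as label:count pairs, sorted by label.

initial: |V|=8 |E|=6  E = 2-q->2 3-q->3 4-q->4 5-q->5 6-q->6 7-q->7
step 1: apply R1 at {0↦2, 1↦3, 2↦1}  → |V|=6 |E|=4  E = 4-q->4 5-q->5 6-q->6 7-q->7
step 2: apply R1 at {0↦4, 1↦5, 2↦1}  → |V|=4 |E|=2  E = 6-q->6 7-q->7
step 3: apply R1 at {0↦6, 1↦7, 2↦1}  → |V|=2 |E|=0  E = ∅
final graph: no rule applies after step 3
NF edges: []

Answer: (no edges)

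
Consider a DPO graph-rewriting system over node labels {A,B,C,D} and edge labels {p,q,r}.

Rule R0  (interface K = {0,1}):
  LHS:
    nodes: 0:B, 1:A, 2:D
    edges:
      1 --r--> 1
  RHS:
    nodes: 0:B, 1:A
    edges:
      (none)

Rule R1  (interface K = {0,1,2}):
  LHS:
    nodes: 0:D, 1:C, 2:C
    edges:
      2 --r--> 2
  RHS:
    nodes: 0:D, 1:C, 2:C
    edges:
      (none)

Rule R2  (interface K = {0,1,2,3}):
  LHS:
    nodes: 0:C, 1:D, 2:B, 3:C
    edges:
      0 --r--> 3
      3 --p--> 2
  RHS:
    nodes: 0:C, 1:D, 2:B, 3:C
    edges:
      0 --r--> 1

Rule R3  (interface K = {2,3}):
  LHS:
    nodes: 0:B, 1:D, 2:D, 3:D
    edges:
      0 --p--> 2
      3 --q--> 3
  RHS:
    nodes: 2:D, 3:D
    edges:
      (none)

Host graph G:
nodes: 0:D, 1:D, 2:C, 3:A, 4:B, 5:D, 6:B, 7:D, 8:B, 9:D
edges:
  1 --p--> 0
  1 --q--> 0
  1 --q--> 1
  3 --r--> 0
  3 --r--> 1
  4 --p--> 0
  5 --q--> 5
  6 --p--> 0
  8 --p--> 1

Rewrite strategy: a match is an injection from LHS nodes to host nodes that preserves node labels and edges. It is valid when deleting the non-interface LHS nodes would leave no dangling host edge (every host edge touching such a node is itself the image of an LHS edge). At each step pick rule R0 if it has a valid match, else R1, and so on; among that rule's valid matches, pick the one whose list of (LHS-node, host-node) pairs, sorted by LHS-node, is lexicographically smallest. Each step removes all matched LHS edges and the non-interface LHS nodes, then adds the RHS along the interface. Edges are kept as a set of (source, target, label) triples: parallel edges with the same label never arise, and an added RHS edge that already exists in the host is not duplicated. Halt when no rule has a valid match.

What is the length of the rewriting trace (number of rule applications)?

[0] host  ⇒  10 nodes, 9 edges  {1-p->0 1-q->0 1-q->1 3-r->0 3-r->1 4-p->0 5-q->5 6-p->0 8-p->1}
[1] R3 @ {0↦4, 1↦7, 2↦0, 3↦1}  ⇒  8 nodes, 7 edges  {1-p->0 1-q->0 3-r->0 3-r->1 5-q->5 6-p->0 8-p->1}
[2] R3 @ {0↦6, 1↦9, 2↦0, 3↦5}  ⇒  6 nodes, 5 edges  {1-p->0 1-q->0 3-r->0 3-r->1 8-p->1}
final graph: no rule applies after step 2

Answer: 2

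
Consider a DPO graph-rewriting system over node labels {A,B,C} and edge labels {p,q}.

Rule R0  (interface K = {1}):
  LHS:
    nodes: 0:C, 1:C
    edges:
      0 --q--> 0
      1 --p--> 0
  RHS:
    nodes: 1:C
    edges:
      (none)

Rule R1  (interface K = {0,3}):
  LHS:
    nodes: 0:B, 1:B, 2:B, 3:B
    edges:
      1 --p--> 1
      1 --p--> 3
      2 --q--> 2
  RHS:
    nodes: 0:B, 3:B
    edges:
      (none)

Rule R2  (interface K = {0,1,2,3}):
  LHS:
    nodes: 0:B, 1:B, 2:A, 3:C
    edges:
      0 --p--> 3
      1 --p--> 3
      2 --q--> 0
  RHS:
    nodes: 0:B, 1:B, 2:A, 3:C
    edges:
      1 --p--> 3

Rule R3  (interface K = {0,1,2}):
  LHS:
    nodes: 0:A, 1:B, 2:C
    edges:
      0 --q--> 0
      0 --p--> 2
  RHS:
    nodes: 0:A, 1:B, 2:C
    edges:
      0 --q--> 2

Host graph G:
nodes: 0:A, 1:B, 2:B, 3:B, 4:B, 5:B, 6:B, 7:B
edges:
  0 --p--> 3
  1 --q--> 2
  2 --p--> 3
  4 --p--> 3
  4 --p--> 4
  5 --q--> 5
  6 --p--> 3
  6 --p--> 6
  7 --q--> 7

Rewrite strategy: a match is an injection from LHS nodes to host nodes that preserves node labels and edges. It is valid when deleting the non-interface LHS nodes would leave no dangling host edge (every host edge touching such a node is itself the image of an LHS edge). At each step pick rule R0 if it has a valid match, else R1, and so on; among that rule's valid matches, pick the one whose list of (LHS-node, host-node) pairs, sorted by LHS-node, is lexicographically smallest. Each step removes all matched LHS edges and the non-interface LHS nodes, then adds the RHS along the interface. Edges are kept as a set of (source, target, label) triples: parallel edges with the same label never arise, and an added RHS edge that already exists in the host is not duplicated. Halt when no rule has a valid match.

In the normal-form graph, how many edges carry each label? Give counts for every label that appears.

Answer: p:2 q:1

Steps:
start.  V:8 E:9  edges: 0-p->3 1-q->2 2-p->3 4-p->3 4-p->4 5-q->5 6-p->3 6-p->6 7-q->7
1. fire R1 via {0↦1, 1↦4, 2↦5, 3↦3}  →  V:6 E:6  edges: 0-p->3 1-q->2 2-p->3 6-p->3 6-p->6 7-q->7
2. fire R1 via {0↦1, 1↦6, 2↦7, 3↦3}  →  V:4 E:3  edges: 0-p->3 1-q->2 2-p->3
halt: no rule applies after step 2
NF edges: [(0, 3, 'p'), (1, 2, 'q'), (2, 3, 'p')]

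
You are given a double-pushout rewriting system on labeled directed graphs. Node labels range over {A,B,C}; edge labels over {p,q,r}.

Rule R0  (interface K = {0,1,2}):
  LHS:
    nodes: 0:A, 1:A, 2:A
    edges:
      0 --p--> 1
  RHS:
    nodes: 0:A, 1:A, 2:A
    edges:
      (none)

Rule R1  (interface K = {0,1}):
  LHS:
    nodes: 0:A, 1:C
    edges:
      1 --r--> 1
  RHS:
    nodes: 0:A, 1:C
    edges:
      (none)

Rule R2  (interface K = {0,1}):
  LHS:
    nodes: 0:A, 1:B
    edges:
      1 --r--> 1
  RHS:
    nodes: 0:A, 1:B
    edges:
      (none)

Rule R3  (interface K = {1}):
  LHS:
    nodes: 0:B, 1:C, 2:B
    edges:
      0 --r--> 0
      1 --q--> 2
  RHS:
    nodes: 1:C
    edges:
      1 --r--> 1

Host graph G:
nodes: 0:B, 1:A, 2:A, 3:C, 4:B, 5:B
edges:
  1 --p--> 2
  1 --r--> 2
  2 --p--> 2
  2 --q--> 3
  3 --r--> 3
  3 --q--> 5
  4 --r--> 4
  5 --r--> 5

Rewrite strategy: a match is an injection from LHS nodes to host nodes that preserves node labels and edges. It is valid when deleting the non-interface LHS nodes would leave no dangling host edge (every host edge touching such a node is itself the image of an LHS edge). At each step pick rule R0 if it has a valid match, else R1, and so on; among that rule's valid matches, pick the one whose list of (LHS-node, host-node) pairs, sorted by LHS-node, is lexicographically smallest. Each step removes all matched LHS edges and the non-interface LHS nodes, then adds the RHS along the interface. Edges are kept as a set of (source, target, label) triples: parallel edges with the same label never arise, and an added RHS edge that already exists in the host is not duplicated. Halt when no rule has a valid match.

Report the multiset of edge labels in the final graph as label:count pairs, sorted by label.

[0] host  ⇒  6 nodes, 8 edges  {1-p->2 1-r->2 2-p->2 2-q->3 3-r->3 3-q->5 4-r->4 5-r->5}
[1] R1 @ {0↦1, 1↦3}  ⇒  6 nodes, 7 edges  {1-p->2 1-r->2 2-p->2 2-q->3 3-q->5 4-r->4 5-r->5}
[2] R2 @ {0↦1, 1↦4}  ⇒  6 nodes, 6 edges  {1-p->2 1-r->2 2-p->2 2-q->3 3-q->5 5-r->5}
[3] R2 @ {0↦1, 1↦5}  ⇒  6 nodes, 5 edges  {1-p->2 1-r->2 2-p->2 2-q->3 3-q->5}
halt: no rule applies after step 3
NF edges: [(1, 2, 'p'), (1, 2, 'r'), (2, 2, 'p'), (2, 3, 'q'), (3, 5, 'q')]

Answer: p:2 q:2 r:1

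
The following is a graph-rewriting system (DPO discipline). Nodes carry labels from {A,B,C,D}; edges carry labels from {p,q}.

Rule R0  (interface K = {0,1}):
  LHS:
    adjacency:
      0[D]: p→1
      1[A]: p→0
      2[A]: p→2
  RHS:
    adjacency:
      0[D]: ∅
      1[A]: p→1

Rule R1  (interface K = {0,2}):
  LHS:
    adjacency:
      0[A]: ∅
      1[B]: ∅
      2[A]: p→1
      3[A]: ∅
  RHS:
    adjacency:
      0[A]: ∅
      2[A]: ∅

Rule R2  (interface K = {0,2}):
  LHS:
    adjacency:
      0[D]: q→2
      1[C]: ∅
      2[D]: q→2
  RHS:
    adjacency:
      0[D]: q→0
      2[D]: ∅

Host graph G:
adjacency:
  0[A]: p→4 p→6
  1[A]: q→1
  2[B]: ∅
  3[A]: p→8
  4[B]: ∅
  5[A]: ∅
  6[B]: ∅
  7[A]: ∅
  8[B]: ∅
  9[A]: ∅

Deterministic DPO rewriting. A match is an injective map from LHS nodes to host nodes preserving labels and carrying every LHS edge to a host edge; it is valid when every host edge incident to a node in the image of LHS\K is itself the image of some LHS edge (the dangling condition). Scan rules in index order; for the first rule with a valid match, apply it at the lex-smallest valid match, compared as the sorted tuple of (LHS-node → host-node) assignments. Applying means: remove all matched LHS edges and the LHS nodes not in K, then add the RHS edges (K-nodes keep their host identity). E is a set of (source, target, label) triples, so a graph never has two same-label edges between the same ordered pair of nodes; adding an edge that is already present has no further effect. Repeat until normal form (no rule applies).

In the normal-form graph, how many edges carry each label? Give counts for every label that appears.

Answer: q:1

Steps:
start.  V:10 E:4  edges: 0-p->4 0-p->6 1-q->1 3-p->8
1. fire R1 via {0↦0, 1↦8, 2↦3, 3↦5}  →  V:8 E:3  edges: 0-p->4 0-p->6 1-q->1
2. fire R1 via {0↦1, 1↦4, 2↦0, 3↦3}  →  V:6 E:2  edges: 0-p->6 1-q->1
3. fire R1 via {0↦1, 1↦6, 2↦0, 3↦7}  →  V:4 E:1  edges: 1-q->1
normal form: no rule applies after step 3
NF edges: [(1, 1, 'q')]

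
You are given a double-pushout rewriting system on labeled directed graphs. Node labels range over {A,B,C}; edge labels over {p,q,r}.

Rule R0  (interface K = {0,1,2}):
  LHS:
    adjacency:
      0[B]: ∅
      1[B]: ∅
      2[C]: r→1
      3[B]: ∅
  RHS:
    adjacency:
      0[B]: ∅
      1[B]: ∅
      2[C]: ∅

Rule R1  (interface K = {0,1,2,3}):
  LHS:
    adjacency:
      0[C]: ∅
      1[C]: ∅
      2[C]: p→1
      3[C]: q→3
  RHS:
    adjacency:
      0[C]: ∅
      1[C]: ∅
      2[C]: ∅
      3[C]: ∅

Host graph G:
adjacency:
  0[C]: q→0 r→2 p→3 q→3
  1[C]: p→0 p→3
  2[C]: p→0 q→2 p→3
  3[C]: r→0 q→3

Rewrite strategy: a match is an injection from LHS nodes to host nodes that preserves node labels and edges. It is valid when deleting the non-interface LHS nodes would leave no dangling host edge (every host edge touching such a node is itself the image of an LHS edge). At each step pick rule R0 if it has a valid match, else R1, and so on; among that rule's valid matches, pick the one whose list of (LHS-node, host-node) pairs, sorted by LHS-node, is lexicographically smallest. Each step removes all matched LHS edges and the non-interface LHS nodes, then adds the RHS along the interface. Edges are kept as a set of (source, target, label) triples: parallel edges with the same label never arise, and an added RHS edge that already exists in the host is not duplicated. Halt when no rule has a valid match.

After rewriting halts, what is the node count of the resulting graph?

initial: |V|=4 |E|=11  E = 0-q->0 0-r->2 0-p->3 0-q->3 1-p->0 1-p->3 2-p->0 2-q->2 2-p->3 3-r->0 3-q->3
step 1: apply R1 at {0↦0, 1↦3, 2↦1, 3↦2}  → |V|=4 |E|=9  E = 0-q->0 0-r->2 0-p->3 0-q->3 1-p->0 2-p->0 2-p->3 3-r->0 3-q->3
step 2: apply R1 at {0↦1, 1↦0, 2↦2, 3↦3}  → |V|=4 |E|=7  E = 0-q->0 0-r->2 0-p->3 0-q->3 1-p->0 2-p->3 3-r->0
step 3: apply R1 at {0↦1, 1↦3, 2↦2, 3↦0}  → |V|=4 |E|=5  E = 0-r->2 0-p->3 0-q->3 1-p->0 3-r->0
final graph: no rule applies after step 3
NF nodes: {0:C, 1:C, 2:C, 3:C}

Answer: 4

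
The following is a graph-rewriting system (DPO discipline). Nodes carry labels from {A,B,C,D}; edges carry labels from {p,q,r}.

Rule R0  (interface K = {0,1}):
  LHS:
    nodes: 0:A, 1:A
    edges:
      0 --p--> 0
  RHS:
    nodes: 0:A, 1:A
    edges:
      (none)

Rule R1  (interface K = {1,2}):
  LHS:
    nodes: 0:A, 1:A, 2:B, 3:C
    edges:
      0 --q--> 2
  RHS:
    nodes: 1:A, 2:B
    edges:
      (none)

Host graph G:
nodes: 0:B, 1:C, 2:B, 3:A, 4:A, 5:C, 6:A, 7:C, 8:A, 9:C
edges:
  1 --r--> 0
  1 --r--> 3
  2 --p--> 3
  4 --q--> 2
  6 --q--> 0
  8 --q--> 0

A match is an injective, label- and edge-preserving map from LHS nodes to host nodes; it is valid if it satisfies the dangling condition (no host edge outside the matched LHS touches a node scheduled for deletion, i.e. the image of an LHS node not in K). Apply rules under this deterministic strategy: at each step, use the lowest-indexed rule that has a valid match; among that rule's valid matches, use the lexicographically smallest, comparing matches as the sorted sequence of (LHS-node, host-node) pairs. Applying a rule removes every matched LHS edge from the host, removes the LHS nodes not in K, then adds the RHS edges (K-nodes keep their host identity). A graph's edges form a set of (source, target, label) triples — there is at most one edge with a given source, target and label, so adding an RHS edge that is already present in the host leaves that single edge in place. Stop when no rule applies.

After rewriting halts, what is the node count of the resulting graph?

Answer: 4

Steps:
start.  V:10 E:6  edges: 1-r->0 1-r->3 2-p->3 4-q->2 6-q->0 8-q->0
1. fire R1 via {0↦4, 1↦3, 2↦2, 3↦5}  →  V:8 E:5  edges: 1-r->0 1-r->3 2-p->3 6-q->0 8-q->0
2. fire R1 via {0↦6, 1↦3, 2↦0, 3↦7}  →  V:6 E:4  edges: 1-r->0 1-r->3 2-p->3 8-q->0
3. fire R1 via {0↦8, 1↦3, 2↦0, 3↦9}  →  V:4 E:3  edges: 1-r->0 1-r->3 2-p->3
halt: no rule applies after step 3
NF nodes: {0:B, 1:C, 2:B, 3:A}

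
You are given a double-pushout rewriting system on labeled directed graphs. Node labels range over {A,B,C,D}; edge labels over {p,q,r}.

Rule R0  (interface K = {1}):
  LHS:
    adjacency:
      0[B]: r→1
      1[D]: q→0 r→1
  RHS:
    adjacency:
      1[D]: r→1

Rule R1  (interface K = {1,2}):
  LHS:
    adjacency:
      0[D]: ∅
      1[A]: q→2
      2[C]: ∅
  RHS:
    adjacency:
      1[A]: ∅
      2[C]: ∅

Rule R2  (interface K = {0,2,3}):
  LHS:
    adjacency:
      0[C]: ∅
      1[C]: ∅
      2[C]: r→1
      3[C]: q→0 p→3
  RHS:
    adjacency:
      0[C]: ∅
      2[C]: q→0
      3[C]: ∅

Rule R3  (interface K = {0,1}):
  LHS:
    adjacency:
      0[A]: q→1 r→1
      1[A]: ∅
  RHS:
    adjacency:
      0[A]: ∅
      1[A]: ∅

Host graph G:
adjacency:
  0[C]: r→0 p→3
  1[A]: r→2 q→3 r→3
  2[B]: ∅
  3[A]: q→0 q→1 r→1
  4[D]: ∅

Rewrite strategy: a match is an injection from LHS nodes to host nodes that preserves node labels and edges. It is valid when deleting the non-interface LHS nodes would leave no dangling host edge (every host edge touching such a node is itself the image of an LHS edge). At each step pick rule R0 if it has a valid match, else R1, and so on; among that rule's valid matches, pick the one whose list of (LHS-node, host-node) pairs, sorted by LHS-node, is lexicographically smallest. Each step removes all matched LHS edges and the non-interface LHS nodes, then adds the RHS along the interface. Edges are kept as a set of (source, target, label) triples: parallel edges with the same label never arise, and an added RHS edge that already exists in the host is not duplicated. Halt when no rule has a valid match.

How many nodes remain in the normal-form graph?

initial: |V|=5 |E|=8  E = 0-r->0 0-p->3 1-r->2 1-q->3 1-r->3 3-q->0 3-q->1 3-r->1
step 1: apply R1 at {0↦4, 1↦3, 2↦0}  → |V|=4 |E|=7  E = 0-r->0 0-p->3 1-r->2 1-q->3 1-r->3 3-q->1 3-r->1
step 2: apply R3 at {0↦1, 1↦3}  → |V|=4 |E|=5  E = 0-r->0 0-p->3 1-r->2 3-q->1 3-r->1
step 3: apply R3 at {0↦3, 1↦1}  → |V|=4 |E|=3  E = 0-r->0 0-p->3 1-r->2
normal form: no rule applies after step 3
NF nodes: {0:C, 1:A, 2:B, 3:A}

Answer: 4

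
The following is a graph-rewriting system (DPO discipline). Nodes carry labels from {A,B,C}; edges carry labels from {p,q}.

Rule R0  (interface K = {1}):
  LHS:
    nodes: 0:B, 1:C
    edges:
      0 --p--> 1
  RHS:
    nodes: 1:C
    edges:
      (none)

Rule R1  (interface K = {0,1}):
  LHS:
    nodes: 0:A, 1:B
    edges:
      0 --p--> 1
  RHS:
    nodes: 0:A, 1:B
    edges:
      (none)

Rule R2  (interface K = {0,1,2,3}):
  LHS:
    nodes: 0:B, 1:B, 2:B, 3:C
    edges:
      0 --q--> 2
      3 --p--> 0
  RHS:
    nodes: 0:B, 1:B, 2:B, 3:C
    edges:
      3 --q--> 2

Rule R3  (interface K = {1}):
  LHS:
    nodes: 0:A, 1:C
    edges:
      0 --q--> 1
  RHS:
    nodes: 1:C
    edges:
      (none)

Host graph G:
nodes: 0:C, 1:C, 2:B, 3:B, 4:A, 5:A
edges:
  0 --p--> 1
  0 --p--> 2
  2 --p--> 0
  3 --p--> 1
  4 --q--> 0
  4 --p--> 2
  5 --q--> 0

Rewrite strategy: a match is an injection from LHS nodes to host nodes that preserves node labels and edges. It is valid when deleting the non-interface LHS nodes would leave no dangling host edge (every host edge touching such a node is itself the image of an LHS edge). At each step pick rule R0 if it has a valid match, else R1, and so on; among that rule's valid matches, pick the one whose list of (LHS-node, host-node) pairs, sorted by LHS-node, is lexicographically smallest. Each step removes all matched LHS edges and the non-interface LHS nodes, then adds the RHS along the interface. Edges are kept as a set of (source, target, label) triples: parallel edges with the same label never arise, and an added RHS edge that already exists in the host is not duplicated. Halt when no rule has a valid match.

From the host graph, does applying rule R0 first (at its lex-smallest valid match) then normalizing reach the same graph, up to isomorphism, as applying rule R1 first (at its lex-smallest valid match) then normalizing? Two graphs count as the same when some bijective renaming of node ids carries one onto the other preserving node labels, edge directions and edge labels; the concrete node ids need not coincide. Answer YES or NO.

branch R0-first: apply at {0↦3, 1↦1} → |E|=6, then 3 more step(s) → NF |V|=3 |E|=3 V={0:C, 1:C, 2:B} E=0-p->1 0-p->2 2-p->0
branch R1-first: apply at {0↦4, 1↦2} → |E|=6, then 3 more step(s) → NF |V|=3 |E|=3 V={0:C, 1:C, 2:B} E=0-p->1 0-p->2 2-p->0
graphs isomorphic (equal up to label-preserving node renaming)

Answer: YES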